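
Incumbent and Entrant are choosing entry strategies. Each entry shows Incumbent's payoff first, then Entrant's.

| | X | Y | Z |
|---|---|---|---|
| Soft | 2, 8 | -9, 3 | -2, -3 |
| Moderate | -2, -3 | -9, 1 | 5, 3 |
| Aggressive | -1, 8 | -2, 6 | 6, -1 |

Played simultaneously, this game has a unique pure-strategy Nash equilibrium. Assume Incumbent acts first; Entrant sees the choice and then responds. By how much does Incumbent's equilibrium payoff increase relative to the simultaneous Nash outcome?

3

Backward induction with Incumbent moving first.
- Soft: BR = X, leader payoff 2.
- Moderate: BR = Z, leader payoff 5.
- Aggressive: BR = X, leader payoff -1.
Incumbent's induced payoffs are 2, 5, -1, so Incumbent commits to Moderate. Subgame-perfect outcome: (Moderate, Z) with payoffs (5, 3).
Under simultaneous play:
Incumbent's best replies: X→Soft; Y→Aggressive; Z→Aggressive.
Entrant's best replies: Soft→X; Moderate→Z; Aggressive→X.
Only (Soft, X) has each player best-responding; Nash payoffs (2, 8).
Incumbent's commitment gain: 5 − 2 = 3.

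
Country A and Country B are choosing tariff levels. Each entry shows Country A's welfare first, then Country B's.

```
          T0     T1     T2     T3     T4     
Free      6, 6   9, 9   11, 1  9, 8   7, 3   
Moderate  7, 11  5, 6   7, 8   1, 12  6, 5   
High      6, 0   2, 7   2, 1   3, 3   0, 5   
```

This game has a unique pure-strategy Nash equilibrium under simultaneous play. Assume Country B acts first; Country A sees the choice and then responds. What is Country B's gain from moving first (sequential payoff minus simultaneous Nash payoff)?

Backward induction with Country B moving first.
- T0 → Country A plays Moderate (best of 6, 7, 6); Country B gets 11.
- T1 → Country A plays Free (best of 9, 5, 2); Country B gets 9.
- T2 → Country A plays Free (best of 11, 7, 2); Country B gets 1.
- T3 → Country A plays Free (best of 9, 1, 3); Country B gets 8.
- T4 → Country A plays Free (best of 7, 6, 0); Country B gets 3.
Among 11, 9, 1, 8, 3, the best is 11 at T0. Subgame-perfect outcome: (Moderate, T0) with payoffs (7, 11).
Under simultaneous play:
Country A's best replies: T0→Moderate; T1→Free; T2→Free; T3→Free; T4→Free.
Country B's best replies: Free→T1; Moderate→T3; High→T1.
The unique mutual best reply is (Free, T1), giving (9, 9).
Country B's commitment gain: 11 − 9 = 2.

2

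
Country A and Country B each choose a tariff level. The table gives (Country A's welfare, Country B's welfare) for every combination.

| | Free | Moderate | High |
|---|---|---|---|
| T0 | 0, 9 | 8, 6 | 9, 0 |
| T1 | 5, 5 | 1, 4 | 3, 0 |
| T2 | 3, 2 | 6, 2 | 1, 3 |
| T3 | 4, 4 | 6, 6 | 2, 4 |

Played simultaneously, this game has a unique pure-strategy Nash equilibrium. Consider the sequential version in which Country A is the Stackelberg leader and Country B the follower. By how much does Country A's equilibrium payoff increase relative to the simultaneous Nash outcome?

1

Backward induction with Country A moving first.
- T0: Country B compares 9, 6, 0 and picks Free; Country A would get 0.
- T1: Country B compares 5, 4, 0 and picks Free; Country A would get 5.
- T2: Country B compares 2, 2, 3 and picks High; Country A would get 1.
- T3: Country B compares 4, 6, 4 and picks Moderate; Country A would get 6.
Maximizing over 0, 5, 1, 6, Country A chooses T3. Subgame-perfect outcome: (T3, Moderate) with payoffs (6, 6).
Under simultaneous play:
Country A's best replies: Free→T1; Moderate→T0; High→T0.
Country B's best replies: T0→Free; T1→Free; T2→High; T3→Moderate.
Only (T1, Free) has each player best-responding; Nash payoffs (5, 5).
Country A's commitment gain: 6 − 5 = 1.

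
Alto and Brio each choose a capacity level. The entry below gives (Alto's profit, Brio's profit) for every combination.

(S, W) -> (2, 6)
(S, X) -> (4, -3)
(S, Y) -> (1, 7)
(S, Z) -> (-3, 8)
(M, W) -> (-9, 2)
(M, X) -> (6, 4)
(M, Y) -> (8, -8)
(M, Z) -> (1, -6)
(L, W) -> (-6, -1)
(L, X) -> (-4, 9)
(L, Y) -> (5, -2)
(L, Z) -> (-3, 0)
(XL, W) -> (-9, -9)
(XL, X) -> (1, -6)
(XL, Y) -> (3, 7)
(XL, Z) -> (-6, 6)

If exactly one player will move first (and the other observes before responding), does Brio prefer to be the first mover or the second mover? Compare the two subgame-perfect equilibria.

If Alto leads: Brio's best replies are S→Z, M→X, L→X, XL→Y; Alto's induced payoffs -3, 6, -4, 3; outcome (M, X), payoffs (6, 4).
If Brio leads: Alto's best replies are W→S, X→M, Y→M, Z→M; Brio's induced payoffs 6, 4, -8, -6; outcome (S, W), payoffs (2, 6).
Brio gets 6 moving first and 4 moving second, so Brio prefers to move first.

first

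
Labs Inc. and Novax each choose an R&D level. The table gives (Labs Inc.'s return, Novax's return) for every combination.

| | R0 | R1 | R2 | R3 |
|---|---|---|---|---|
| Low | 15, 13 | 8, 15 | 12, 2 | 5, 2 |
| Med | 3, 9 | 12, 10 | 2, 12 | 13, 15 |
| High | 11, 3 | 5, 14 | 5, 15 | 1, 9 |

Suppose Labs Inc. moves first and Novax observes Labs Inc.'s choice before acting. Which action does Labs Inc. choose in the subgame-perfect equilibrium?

Novax best-responds to each possible Labs Inc. move:
- Low: Novax compares 13, 15, 2, 2 and picks R1; Labs Inc. would get 8.
- Med: Novax compares 9, 10, 12, 15 and picks R3; Labs Inc. would get 13.
- High: Novax compares 3, 14, 15, 9 and picks R2; Labs Inc. would get 5.
Labs Inc.'s induced payoffs are 8, 13, 5, so Labs Inc. commits to Med. Subgame-perfect outcome: (Med, R3) with payoffs (13, 15).

Med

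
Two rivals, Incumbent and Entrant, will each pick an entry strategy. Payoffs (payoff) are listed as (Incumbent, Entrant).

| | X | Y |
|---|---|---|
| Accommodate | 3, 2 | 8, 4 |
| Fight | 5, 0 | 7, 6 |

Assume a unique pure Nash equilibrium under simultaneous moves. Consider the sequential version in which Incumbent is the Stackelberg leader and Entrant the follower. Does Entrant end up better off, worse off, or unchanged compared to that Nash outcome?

Entrant best-responds to each possible Incumbent move:
- Accommodate → Entrant plays Y (best of 2, 4); Incumbent gets 8.
- Fight → Entrant plays Y (best of 0, 6); Incumbent gets 7.
Maximizing over 8, 7, Incumbent chooses Accommodate. Subgame-perfect outcome: (Accommodate, Y) with payoffs (8, 4).
For the simultaneous game, intersect best replies.
Incumbent's best replies: X→Fight; Y→Accommodate.
Entrant's best replies: Accommodate→Y; Fight→Y.
Only (Accommodate, Y) has each player best-responding; Nash payoffs (8, 4).
Entrant earns 4 sequentially versus 4 at the Nash outcome: unchanged.

unchanged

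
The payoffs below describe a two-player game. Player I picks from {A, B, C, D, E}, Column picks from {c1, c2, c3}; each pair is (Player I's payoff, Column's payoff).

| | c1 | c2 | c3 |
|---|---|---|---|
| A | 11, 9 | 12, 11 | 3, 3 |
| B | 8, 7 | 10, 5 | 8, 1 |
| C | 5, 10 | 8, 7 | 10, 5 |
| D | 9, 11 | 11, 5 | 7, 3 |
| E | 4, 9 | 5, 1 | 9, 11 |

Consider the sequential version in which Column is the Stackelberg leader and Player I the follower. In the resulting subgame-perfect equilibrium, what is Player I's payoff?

12

Backward induction with Column moving first.
- c1: BR = A, leader payoff 9.
- c2: BR = A, leader payoff 11.
- c3: BR = C, leader payoff 5.
Maximizing over 9, 11, 5, Column chooses c2. Subgame-perfect outcome: (A, c2) with payoffs (12, 11).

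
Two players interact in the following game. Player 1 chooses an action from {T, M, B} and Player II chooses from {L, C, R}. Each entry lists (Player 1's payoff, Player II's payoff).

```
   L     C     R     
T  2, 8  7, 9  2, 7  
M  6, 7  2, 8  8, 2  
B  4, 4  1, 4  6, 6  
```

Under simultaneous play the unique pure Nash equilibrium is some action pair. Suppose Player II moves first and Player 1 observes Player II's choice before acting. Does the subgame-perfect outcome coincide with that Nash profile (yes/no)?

Backward induction with Player II moving first.
- L: Player 1 compares 2, 6, 4 and picks M; Player II would get 7.
- C: Player 1 compares 7, 2, 1 and picks T; Player II would get 9.
- R: Player 1 compares 2, 8, 6 and picks M; Player II would get 2.
Player II's induced payoffs are 7, 9, 2, so Player II commits to C. Subgame-perfect outcome: (T, C) with payoffs (7, 9).
Now find the simultaneous Nash equilibrium.
Player 1's best replies: L→M; C→T; R→M.
Player II's best replies: T→C; M→C; B→R.
Only (T, C) has each player best-responding; Nash payoffs (7, 9).
Sequential outcome (T, C) coincides with the Nash profile (T, C).

yes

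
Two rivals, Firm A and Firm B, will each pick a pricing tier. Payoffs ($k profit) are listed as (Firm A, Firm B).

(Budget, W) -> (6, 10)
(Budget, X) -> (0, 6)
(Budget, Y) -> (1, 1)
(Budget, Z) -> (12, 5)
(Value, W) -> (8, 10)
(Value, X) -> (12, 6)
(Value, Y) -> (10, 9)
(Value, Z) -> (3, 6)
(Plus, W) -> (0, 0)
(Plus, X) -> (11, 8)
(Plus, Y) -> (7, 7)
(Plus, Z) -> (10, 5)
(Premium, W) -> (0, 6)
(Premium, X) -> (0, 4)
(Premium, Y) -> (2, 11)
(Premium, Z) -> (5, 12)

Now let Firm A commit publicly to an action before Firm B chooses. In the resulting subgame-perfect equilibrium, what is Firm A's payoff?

11

Work backward from Firm B's decision.
- Budget: BR = W, leader payoff 6.
- Value: BR = W, leader payoff 8.
- Plus: BR = X, leader payoff 11.
- Premium: BR = Z, leader payoff 5.
Maximizing over 6, 8, 11, 5, Firm A chooses Plus. Subgame-perfect outcome: (Plus, X) with payoffs (11, 8).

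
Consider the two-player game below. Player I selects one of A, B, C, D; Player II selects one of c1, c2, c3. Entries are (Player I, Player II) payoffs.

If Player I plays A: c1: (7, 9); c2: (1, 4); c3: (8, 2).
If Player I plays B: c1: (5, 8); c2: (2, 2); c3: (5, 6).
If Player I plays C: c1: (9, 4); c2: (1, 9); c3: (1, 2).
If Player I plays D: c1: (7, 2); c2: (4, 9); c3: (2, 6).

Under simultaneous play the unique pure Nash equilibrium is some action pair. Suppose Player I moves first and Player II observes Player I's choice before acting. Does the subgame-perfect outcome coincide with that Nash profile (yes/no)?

no

Work backward from Player II's decision.
- A → Player II plays c1 (best of 9, 4, 2); Player I gets 7.
- B → Player II plays c1 (best of 8, 2, 6); Player I gets 5.
- C → Player II plays c2 (best of 4, 9, 2); Player I gets 1.
- D → Player II plays c2 (best of 2, 9, 6); Player I gets 4.
Among 7, 5, 1, 4, the best is 7 at A. Subgame-perfect outcome: (A, c1) with payoffs (7, 9).
For the simultaneous game, intersect best replies.
Player I's best replies: c1→C; c2→D; c3→A.
Player II's best replies: A→c1; B→c1; C→c2; D→c2.
Only (D, c2) has each player best-responding; Nash payoffs (4, 9).
Sequential outcome (A, c1) differs from the Nash profile (D, c2).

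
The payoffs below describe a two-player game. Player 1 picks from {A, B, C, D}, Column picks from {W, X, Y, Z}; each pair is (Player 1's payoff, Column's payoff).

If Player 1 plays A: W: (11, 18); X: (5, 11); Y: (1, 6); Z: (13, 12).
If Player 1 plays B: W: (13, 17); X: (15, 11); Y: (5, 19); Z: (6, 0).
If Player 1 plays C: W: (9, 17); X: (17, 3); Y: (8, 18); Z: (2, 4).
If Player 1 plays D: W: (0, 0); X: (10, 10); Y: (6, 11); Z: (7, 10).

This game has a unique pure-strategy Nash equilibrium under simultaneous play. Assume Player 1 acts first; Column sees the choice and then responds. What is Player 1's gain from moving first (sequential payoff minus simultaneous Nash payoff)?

3

Solve by backward induction (Player 1 leads).
- A: BR = W, leader payoff 11.
- B: BR = Y, leader payoff 5.
- C: BR = Y, leader payoff 8.
- D: BR = Y, leader payoff 6.
Player 1's induced payoffs are 11, 5, 8, 6, so Player 1 commits to A. Subgame-perfect outcome: (A, W) with payoffs (11, 18).
For the simultaneous game, intersect best replies.
Player 1's best replies: W→B; X→C; Y→C; Z→A.
Column's best replies: A→W; B→Y; C→Y; D→Y.
Only (C, Y) has each player best-responding; Nash payoffs (8, 18).
Player 1's commitment gain: 11 − 8 = 3.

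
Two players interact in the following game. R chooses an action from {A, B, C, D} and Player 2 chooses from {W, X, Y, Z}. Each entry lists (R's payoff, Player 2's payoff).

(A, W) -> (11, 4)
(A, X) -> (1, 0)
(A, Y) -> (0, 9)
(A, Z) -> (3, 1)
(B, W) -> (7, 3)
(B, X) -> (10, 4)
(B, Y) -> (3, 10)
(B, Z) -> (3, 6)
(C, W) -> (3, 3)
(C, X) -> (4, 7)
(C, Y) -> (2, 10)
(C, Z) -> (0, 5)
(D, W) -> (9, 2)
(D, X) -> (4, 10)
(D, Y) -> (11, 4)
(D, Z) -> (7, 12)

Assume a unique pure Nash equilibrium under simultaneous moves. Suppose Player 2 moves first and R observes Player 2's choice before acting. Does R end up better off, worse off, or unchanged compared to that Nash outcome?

Backward induction with Player 2 moving first.
- W: BR = A, leader payoff 4.
- X: BR = B, leader payoff 4.
- Y: BR = D, leader payoff 4.
- Z: BR = D, leader payoff 12.
Among 4, 4, 4, 12, the best is 12 at Z. Subgame-perfect outcome: (D, Z) with payoffs (7, 12).
For the simultaneous game, intersect best replies.
R's best replies: W→A; X→B; Y→D; Z→D.
Player 2's best replies: A→Y; B→Y; C→Y; D→Z.
The unique mutual best reply is (D, Z), giving (7, 12).
R earns 7 sequentially versus 7 at the Nash outcome: unchanged.

unchanged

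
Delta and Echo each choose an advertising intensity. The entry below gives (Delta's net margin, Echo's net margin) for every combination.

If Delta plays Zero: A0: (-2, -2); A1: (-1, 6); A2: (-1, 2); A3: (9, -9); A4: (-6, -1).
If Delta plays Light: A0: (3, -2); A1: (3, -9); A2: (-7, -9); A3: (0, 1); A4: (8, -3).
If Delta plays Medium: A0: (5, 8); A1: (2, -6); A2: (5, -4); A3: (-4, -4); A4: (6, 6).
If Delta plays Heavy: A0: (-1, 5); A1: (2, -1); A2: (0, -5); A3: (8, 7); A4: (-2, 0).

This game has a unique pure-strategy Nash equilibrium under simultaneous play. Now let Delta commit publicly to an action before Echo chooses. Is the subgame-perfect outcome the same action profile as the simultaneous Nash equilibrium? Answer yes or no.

Echo best-responds to each possible Delta move:
- Zero: Echo compares -2, 6, 2, -9, -1 and picks A1; Delta would get -1.
- Light: Echo compares -2, -9, -9, 1, -3 and picks A3; Delta would get 0.
- Medium: Echo compares 8, -6, -4, -4, 6 and picks A0; Delta would get 5.
- Heavy: Echo compares 5, -1, -5, 7, 0 and picks A3; Delta would get 8.
Maximizing over -1, 0, 5, 8, Delta chooses Heavy. Subgame-perfect outcome: (Heavy, A3) with payoffs (8, 7).
Now find the simultaneous Nash equilibrium.
Delta's best replies: A0→Medium; A1→Light; A2→Medium; A3→Zero; A4→Light.
Echo's best replies: Zero→A1; Light→A3; Medium→A0; Heavy→A3.
The unique mutual best reply is (Medium, A0), giving (5, 8).
Sequential outcome (Heavy, A3) differs from the Nash profile (Medium, A0).

no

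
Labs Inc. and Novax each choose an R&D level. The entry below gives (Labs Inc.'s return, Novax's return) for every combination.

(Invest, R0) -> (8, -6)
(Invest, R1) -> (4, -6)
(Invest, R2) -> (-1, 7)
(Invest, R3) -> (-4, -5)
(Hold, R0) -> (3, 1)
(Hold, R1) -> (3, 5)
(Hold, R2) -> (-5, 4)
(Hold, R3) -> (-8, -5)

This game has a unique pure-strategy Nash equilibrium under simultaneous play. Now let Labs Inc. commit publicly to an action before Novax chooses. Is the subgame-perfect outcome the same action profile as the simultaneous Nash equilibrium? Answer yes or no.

Work backward from Novax's decision.
- Invest → Novax plays R2 (best of -6, -6, 7, -5); Labs Inc. gets -1.
- Hold → Novax plays R1 (best of 1, 5, 4, -5); Labs Inc. gets 3.
Labs Inc.'s induced payoffs are -1, 3, so Labs Inc. commits to Hold. Subgame-perfect outcome: (Hold, R1) with payoffs (3, 5).
For the simultaneous game, intersect best replies.
Labs Inc.'s best replies: R0→Invest; R1→Invest; R2→Invest; R3→Invest.
Novax's best replies: Invest→R2; Hold→R1.
The unique mutual best reply is (Invest, R2), giving (-1, 7).
Sequential outcome (Hold, R1) differs from the Nash profile (Invest, R2).

no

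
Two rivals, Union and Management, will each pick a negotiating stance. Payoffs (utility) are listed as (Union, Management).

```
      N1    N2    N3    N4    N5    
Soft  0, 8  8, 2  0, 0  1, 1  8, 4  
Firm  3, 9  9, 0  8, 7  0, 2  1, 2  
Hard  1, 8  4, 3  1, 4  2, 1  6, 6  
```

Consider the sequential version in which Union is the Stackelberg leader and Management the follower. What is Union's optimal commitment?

Solve by backward induction (Union leads).
- Soft: Management compares 8, 2, 0, 1, 4 and picks N1; Union would get 0.
- Firm: Management compares 9, 0, 7, 2, 2 and picks N1; Union would get 3.
- Hard: Management compares 8, 3, 4, 1, 6 and picks N1; Union would get 1.
Maximizing over 0, 3, 1, Union chooses Firm. Subgame-perfect outcome: (Firm, N1) with payoffs (3, 9).

Firm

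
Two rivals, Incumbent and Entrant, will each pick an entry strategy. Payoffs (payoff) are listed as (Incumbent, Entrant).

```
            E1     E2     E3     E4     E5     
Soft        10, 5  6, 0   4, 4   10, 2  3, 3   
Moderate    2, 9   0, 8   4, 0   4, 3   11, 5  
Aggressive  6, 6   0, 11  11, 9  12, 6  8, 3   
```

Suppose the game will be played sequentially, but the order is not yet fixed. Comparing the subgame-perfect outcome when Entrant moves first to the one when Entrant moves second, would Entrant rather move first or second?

first

If Incumbent leads: Entrant's best replies are Soft→E1, Moderate→E1, Aggressive→E2; Incumbent's induced payoffs 10, 2, 0; outcome (Soft, E1), payoffs (10, 5).
If Entrant leads: Incumbent's best replies are E1→Soft, E2→Soft, E3→Aggressive, E4→Aggressive, E5→Moderate; Entrant's induced payoffs 5, 0, 9, 6, 5; outcome (Aggressive, E3), payoffs (11, 9).
Entrant gets 9 moving first and 5 moving second, so Entrant prefers to move first.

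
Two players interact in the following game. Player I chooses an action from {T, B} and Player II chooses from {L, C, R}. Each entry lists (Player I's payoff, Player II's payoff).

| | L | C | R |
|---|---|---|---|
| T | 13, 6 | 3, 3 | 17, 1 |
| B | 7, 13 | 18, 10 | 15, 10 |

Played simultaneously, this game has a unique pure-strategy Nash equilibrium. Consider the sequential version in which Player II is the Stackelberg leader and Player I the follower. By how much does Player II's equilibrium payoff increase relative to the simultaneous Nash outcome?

4

Player I best-responds to each possible Player II move:
- L: Player I compares 13, 7 and picks T; Player II would get 6.
- C: Player I compares 3, 18 and picks B; Player II would get 10.
- R: Player I compares 17, 15 and picks T; Player II would get 1.
Among 6, 10, 1, the best is 10 at C. Subgame-perfect outcome: (B, C) with payoffs (18, 10).
For the simultaneous game, intersect best replies.
Player I's best replies: L→T; C→B; R→T.
Player II's best replies: T→L; B→L.
Only (T, L) has each player best-responding; Nash payoffs (13, 6).
Player II's commitment gain: 10 − 6 = 4.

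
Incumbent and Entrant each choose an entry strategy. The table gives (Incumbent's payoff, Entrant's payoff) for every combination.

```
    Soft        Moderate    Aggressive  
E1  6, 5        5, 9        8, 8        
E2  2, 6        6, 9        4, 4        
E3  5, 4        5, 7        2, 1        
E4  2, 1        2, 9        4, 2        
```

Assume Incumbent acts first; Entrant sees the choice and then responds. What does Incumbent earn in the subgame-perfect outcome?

Solve by backward induction (Incumbent leads).
- E1: BR = Moderate, leader payoff 5.
- E2: BR = Moderate, leader payoff 6.
- E3: BR = Moderate, leader payoff 5.
- E4: BR = Moderate, leader payoff 2.
Incumbent's induced payoffs are 5, 6, 5, 2, so Incumbent commits to E2. Subgame-perfect outcome: (E2, Moderate) with payoffs (6, 9).

6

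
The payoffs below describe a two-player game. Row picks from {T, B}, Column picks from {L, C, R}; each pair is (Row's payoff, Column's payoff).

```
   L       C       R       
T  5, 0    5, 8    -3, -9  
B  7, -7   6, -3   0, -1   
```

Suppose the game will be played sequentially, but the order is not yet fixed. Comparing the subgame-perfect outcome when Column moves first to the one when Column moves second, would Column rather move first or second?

second

If Row leads: Column's best replies are T→C, B→R; Row's induced payoffs 5, 0; outcome (T, C), payoffs (5, 8).
If Column leads: Row's best replies are L→B, C→B, R→B; Column's induced payoffs -7, -3, -1; outcome (B, R), payoffs (0, -1).
Column gets -1 moving first and 8 moving second, so Column prefers to move second.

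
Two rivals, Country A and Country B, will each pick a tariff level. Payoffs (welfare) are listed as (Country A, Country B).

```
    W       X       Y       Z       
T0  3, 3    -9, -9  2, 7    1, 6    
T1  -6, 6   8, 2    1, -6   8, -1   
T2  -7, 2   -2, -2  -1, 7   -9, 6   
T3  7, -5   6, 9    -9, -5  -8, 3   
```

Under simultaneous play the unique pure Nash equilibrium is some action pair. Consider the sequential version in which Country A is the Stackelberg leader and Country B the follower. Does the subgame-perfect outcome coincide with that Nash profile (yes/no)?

no

Work backward from Country B's decision.
- T0: BR = Y, leader payoff 2.
- T1: BR = W, leader payoff -6.
- T2: BR = Y, leader payoff -1.
- T3: BR = X, leader payoff 6.
Country A's induced payoffs are 2, -6, -1, 6, so Country A commits to T3. Subgame-perfect outcome: (T3, X) with payoffs (6, 9).
Now find the simultaneous Nash equilibrium.
Country A's best replies: W→T3; X→T1; Y→T0; Z→T1.
Country B's best replies: T0→Y; T1→W; T2→Y; T3→X.
Only (T0, Y) has each player best-responding; Nash payoffs (2, 7).
Sequential outcome (T3, X) differs from the Nash profile (T0, Y).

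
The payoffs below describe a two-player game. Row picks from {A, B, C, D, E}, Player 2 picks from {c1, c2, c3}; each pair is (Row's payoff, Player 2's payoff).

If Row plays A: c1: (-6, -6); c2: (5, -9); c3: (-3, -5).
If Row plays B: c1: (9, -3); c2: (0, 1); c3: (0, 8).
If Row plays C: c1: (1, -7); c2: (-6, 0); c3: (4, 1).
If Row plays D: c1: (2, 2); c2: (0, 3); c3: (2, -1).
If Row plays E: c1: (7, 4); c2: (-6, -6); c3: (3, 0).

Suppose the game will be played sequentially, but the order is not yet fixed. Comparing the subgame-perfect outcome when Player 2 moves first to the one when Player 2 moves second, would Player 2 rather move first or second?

If Row leads: Player 2's best replies are A→c3, B→c3, C→c3, D→c2, E→c1; Row's induced payoffs -3, 0, 4, 0, 7; outcome (E, c1), payoffs (7, 4).
If Player 2 leads: Row's best replies are c1→B, c2→A, c3→C; Player 2's induced payoffs -3, -9, 1; outcome (C, c3), payoffs (4, 1).
Player 2 gets 1 moving first and 4 moving second, so Player 2 prefers to move second.

second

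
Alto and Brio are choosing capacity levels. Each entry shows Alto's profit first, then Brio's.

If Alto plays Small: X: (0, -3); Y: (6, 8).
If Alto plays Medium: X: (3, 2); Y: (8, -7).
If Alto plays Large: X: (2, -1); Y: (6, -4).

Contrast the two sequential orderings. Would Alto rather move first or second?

first

If Alto leads: Brio's best replies are Small→Y, Medium→X, Large→X; Alto's induced payoffs 6, 3, 2; outcome (Small, Y), payoffs (6, 8).
If Brio leads: Alto's best replies are X→Medium, Y→Medium; Brio's induced payoffs 2, -7; outcome (Medium, X), payoffs (3, 2).
Alto gets 6 moving first and 3 moving second, so Alto prefers to move first.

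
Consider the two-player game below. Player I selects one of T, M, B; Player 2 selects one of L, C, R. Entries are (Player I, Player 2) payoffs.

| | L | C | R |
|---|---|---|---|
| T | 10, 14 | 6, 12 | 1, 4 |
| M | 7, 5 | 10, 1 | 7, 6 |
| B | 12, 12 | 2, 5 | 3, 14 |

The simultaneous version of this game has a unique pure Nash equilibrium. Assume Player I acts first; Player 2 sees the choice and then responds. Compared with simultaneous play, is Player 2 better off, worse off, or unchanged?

better off

Work backward from Player 2's decision.
- T → Player 2 plays L (best of 14, 12, 4); Player I gets 10.
- M → Player 2 plays R (best of 5, 1, 6); Player I gets 7.
- B → Player 2 plays R (best of 12, 5, 14); Player I gets 3.
Player I's induced payoffs are 10, 7, 3, so Player I commits to T. Subgame-perfect outcome: (T, L) with payoffs (10, 14).
For the simultaneous game, intersect best replies.
Player I's best replies: L→B; C→M; R→M.
Player 2's best replies: T→L; M→R; B→R.
Only (M, R) has each player best-responding; Nash payoffs (7, 6).
Player 2 earns 14 sequentially versus 6 at the Nash outcome: better off.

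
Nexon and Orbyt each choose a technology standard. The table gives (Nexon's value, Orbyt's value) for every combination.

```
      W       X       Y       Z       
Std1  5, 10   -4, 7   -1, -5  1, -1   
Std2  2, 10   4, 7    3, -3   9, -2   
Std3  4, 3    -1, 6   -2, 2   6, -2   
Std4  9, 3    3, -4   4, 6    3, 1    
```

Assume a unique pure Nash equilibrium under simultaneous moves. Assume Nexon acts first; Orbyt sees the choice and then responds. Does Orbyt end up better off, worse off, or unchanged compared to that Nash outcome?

Work backward from Orbyt's decision.
- Std1: Orbyt compares 10, 7, -5, -1 and picks W; Nexon would get 5.
- Std2: Orbyt compares 10, 7, -3, -2 and picks W; Nexon would get 2.
- Std3: Orbyt compares 3, 6, 2, -2 and picks X; Nexon would get -1.
- Std4: Orbyt compares 3, -4, 6, 1 and picks Y; Nexon would get 4.
Nexon's induced payoffs are 5, 2, -1, 4, so Nexon commits to Std1. Subgame-perfect outcome: (Std1, W) with payoffs (5, 10).
For the simultaneous game, intersect best replies.
Nexon's best replies: W→Std4; X→Std2; Y→Std4; Z→Std2.
Orbyt's best replies: Std1→W; Std2→W; Std3→X; Std4→Y.
The unique mutual best reply is (Std4, Y), giving (4, 6).
Orbyt earns 10 sequentially versus 6 at the Nash outcome: better off.

better off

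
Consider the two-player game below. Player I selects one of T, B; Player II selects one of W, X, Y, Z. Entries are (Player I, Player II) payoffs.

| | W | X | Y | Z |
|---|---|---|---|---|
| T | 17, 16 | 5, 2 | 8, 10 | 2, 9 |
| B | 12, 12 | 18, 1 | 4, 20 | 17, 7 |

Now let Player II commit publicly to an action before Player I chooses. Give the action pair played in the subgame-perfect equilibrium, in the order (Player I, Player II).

Solve by backward induction (Player II leads).
- W → Player I plays T (best of 17, 12); Player II gets 16.
- X → Player I plays B (best of 5, 18); Player II gets 1.
- Y → Player I plays T (best of 8, 4); Player II gets 10.
- Z → Player I plays B (best of 2, 17); Player II gets 7.
Maximizing over 16, 1, 10, 7, Player II chooses W. Subgame-perfect outcome: (T, W) with payoffs (17, 16).

(T, W)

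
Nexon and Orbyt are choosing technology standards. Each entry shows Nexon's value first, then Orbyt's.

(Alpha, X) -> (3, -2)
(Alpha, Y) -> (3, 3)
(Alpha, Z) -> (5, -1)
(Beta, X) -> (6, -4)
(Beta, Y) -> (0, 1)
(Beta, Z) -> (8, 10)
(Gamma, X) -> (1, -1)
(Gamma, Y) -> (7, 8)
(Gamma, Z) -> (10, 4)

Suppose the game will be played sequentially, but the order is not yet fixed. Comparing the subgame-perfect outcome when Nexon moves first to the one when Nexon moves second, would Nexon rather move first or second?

first

If Nexon leads: Orbyt's best replies are Alpha→Y, Beta→Z, Gamma→Y; Nexon's induced payoffs 3, 8, 7; outcome (Beta, Z), payoffs (8, 10).
If Orbyt leads: Nexon's best replies are X→Beta, Y→Gamma, Z→Gamma; Orbyt's induced payoffs -4, 8, 4; outcome (Gamma, Y), payoffs (7, 8).
Nexon gets 8 moving first and 7 moving second, so Nexon prefers to move first.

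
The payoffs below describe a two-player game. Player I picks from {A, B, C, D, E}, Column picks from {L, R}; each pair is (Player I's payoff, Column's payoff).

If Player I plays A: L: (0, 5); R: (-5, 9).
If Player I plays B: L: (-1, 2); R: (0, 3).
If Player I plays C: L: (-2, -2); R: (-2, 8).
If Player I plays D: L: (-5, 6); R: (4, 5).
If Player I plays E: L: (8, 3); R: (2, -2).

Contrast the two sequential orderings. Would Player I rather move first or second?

first

If Player I leads: Column's best replies are A→R, B→R, C→R, D→L, E→L; Player I's induced payoffs -5, 0, -2, -5, 8; outcome (E, L), payoffs (8, 3).
If Column leads: Player I's best replies are L→E, R→D; Column's induced payoffs 3, 5; outcome (D, R), payoffs (4, 5).
Player I gets 8 moving first and 4 moving second, so Player I prefers to move first.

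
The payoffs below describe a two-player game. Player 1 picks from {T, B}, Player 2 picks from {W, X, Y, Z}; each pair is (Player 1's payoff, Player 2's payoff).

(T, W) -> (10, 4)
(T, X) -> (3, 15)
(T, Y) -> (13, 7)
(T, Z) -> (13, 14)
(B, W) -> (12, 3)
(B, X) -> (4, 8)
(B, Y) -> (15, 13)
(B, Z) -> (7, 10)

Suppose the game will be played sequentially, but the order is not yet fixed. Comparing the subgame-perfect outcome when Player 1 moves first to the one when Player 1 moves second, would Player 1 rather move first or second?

first

If Player 1 leads: Player 2's best replies are T→X, B→Y; Player 1's induced payoffs 3, 15; outcome (B, Y), payoffs (15, 13).
If Player 2 leads: Player 1's best replies are W→B, X→B, Y→B, Z→T; Player 2's induced payoffs 3, 8, 13, 14; outcome (T, Z), payoffs (13, 14).
Player 1 gets 15 moving first and 13 moving second, so Player 1 prefers to move first.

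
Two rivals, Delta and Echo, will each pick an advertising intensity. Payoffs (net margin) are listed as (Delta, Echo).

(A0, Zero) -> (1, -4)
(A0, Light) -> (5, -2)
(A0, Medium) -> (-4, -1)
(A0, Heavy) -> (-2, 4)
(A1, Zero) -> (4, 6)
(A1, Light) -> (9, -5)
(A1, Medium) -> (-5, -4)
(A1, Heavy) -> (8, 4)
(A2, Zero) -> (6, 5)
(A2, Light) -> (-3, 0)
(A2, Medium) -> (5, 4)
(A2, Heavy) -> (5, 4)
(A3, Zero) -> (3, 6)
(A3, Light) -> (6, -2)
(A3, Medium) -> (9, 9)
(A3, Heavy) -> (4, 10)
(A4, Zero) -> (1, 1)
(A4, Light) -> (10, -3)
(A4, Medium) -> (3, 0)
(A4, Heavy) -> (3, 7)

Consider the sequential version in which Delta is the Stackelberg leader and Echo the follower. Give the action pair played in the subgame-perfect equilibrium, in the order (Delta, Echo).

Work backward from Echo's decision.
- A0 → Echo plays Heavy (best of -4, -2, -1, 4); Delta gets -2.
- A1 → Echo plays Zero (best of 6, -5, -4, 4); Delta gets 4.
- A2 → Echo plays Zero (best of 5, 0, 4, 4); Delta gets 6.
- A3 → Echo plays Heavy (best of 6, -2, 9, 10); Delta gets 4.
- A4 → Echo plays Heavy (best of 1, -3, 0, 7); Delta gets 3.
Delta's induced payoffs are -2, 4, 6, 4, 3, so Delta commits to A2. Subgame-perfect outcome: (A2, Zero) with payoffs (6, 5).

(A2, Zero)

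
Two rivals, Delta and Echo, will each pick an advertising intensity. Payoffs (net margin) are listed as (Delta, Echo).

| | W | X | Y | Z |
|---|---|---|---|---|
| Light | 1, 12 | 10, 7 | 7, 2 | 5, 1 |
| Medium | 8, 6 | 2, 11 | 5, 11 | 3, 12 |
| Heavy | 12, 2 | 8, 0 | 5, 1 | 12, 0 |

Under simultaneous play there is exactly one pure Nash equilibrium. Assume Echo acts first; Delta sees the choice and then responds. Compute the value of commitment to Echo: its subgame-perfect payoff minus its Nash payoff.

Solve by backward induction (Echo leads).
- W: Delta compares 1, 8, 12 and picks Heavy; Echo would get 2.
- X: Delta compares 10, 2, 8 and picks Light; Echo would get 7.
- Y: Delta compares 7, 5, 5 and picks Light; Echo would get 2.
- Z: Delta compares 5, 3, 12 and picks Heavy; Echo would get 0.
Among 2, 7, 2, 0, the best is 7 at X. Subgame-perfect outcome: (Light, X) with payoffs (10, 7).
Now find the simultaneous Nash equilibrium.
Delta's best replies: W→Heavy; X→Light; Y→Light; Z→Heavy.
Echo's best replies: Light→W; Medium→Z; Heavy→W.
Only (Heavy, W) has each player best-responding; Nash payoffs (12, 2).
Echo's commitment gain: 7 − 2 = 5.

5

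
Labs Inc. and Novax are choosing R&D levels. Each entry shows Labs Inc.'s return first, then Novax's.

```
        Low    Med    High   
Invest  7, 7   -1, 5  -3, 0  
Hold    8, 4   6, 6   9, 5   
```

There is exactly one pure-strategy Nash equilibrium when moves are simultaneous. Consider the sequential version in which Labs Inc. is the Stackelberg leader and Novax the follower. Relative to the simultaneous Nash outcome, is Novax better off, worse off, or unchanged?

Novax best-responds to each possible Labs Inc. move:
- Invest: Novax compares 7, 5, 0 and picks Low; Labs Inc. would get 7.
- Hold: Novax compares 4, 6, 5 and picks Med; Labs Inc. would get 6.
Labs Inc.'s induced payoffs are 7, 6, so Labs Inc. commits to Invest. Subgame-perfect outcome: (Invest, Low) with payoffs (7, 7).
Under simultaneous play:
Labs Inc.'s best replies: Low→Hold; Med→Hold; High→Hold.
Novax's best replies: Invest→Low; Hold→Med.
Only (Hold, Med) has each player best-responding; Nash payoffs (6, 6).
Novax earns 7 sequentially versus 6 at the Nash outcome: better off.

better off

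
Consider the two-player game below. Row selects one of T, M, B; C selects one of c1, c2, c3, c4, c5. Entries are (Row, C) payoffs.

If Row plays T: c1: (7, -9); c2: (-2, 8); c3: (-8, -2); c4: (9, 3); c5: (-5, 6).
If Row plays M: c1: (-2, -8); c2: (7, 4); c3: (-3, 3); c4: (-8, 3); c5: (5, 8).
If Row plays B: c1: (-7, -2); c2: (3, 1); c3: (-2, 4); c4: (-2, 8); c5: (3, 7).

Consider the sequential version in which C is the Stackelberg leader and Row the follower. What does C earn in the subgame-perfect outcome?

8

Row best-responds to each possible C move:
- c1 → Row plays T (best of 7, -2, -7); C gets -9.
- c2 → Row plays M (best of -2, 7, 3); C gets 4.
- c3 → Row plays B (best of -8, -3, -2); C gets 4.
- c4 → Row plays T (best of 9, -8, -2); C gets 3.
- c5 → Row plays M (best of -5, 5, 3); C gets 8.
Maximizing over -9, 4, 4, 3, 8, C chooses c5. Subgame-perfect outcome: (M, c5) with payoffs (5, 8).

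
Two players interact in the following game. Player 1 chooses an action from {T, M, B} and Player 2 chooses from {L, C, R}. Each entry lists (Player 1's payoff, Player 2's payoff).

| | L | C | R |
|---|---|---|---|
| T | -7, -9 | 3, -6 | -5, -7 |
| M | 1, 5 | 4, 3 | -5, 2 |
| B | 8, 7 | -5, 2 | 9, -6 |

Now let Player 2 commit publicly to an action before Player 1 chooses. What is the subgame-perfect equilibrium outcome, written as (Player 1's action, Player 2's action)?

Solve by backward induction (Player 2 leads).
- L: Player 1 compares -7, 1, 8 and picks B; Player 2 would get 7.
- C: Player 1 compares 3, 4, -5 and picks M; Player 2 would get 3.
- R: Player 1 compares -5, -5, 9 and picks B; Player 2 would get -6.
Player 2's induced payoffs are 7, 3, -6, so Player 2 commits to L. Subgame-perfect outcome: (B, L) with payoffs (8, 7).

(B, L)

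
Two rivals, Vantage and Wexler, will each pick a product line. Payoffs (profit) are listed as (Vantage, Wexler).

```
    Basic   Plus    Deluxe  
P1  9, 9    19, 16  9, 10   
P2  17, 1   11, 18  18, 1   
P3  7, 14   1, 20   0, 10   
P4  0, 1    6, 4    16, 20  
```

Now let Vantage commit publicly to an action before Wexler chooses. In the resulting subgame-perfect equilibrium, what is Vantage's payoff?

Wexler best-responds to each possible Vantage move:
- P1: Wexler compares 9, 16, 10 and picks Plus; Vantage would get 19.
- P2: Wexler compares 1, 18, 1 and picks Plus; Vantage would get 11.
- P3: Wexler compares 14, 20, 10 and picks Plus; Vantage would get 1.
- P4: Wexler compares 1, 4, 20 and picks Deluxe; Vantage would get 16.
Among 19, 11, 1, 16, the best is 19 at P1. Subgame-perfect outcome: (P1, Plus) with payoffs (19, 16).

19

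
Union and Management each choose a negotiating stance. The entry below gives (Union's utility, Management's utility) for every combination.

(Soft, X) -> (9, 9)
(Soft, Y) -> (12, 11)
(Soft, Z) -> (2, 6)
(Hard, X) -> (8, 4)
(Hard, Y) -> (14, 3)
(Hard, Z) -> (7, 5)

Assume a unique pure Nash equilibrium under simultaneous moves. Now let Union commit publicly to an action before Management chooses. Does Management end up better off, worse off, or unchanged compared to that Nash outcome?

Backward induction with Union moving first.
- Soft: BR = Y, leader payoff 12.
- Hard: BR = Z, leader payoff 7.
Among 12, 7, the best is 12 at Soft. Subgame-perfect outcome: (Soft, Y) with payoffs (12, 11).
Under simultaneous play:
Union's best replies: X→Soft; Y→Hard; Z→Hard.
Management's best replies: Soft→Y; Hard→Z.
The unique mutual best reply is (Hard, Z), giving (7, 5).
Management earns 11 sequentially versus 5 at the Nash outcome: better off.

better off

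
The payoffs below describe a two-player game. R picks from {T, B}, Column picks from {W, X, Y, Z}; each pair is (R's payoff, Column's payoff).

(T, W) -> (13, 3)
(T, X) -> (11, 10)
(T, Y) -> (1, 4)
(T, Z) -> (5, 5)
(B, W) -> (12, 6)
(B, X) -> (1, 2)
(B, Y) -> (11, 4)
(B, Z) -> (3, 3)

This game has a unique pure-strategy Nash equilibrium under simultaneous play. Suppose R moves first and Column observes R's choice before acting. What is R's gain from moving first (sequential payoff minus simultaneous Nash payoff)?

1

Work backward from Column's decision.
- T: BR = X, leader payoff 11.
- B: BR = W, leader payoff 12.
Maximizing over 11, 12, R chooses B. Subgame-perfect outcome: (B, W) with payoffs (12, 6).
Now find the simultaneous Nash equilibrium.
R's best replies: W→T; X→T; Y→B; Z→T.
Column's best replies: T→X; B→W.
Only (T, X) has each player best-responding; Nash payoffs (11, 10).
R's commitment gain: 12 − 11 = 1.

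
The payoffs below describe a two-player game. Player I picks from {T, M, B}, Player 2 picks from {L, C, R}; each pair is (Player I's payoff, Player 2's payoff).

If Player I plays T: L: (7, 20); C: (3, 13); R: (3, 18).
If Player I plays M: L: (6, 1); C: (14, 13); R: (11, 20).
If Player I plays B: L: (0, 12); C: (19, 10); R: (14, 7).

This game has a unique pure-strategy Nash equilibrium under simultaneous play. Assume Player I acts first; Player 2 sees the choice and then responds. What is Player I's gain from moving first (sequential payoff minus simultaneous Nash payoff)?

Player 2 best-responds to each possible Player I move:
- T: BR = L, leader payoff 7.
- M: BR = R, leader payoff 11.
- B: BR = L, leader payoff 0.
Maximizing over 7, 11, 0, Player I chooses M. Subgame-perfect outcome: (M, R) with payoffs (11, 20).
Under simultaneous play:
Player I's best replies: L→T; C→B; R→B.
Player 2's best replies: T→L; M→R; B→L.
The unique mutual best reply is (T, L), giving (7, 20).
Player I's commitment gain: 11 − 7 = 4.

4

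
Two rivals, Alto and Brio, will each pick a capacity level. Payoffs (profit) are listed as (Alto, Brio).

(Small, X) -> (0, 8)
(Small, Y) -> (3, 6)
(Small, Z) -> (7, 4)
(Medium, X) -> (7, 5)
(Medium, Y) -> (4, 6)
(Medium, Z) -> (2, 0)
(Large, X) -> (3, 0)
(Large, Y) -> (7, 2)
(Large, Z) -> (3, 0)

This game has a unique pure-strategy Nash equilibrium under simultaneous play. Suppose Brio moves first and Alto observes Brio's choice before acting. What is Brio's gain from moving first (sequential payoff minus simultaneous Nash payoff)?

3

Work backward from Alto's decision.
- X: BR = Medium, leader payoff 5.
- Y: BR = Large, leader payoff 2.
- Z: BR = Small, leader payoff 4.
Maximizing over 5, 2, 4, Brio chooses X. Subgame-perfect outcome: (Medium, X) with payoffs (7, 5).
Now find the simultaneous Nash equilibrium.
Alto's best replies: X→Medium; Y→Large; Z→Small.
Brio's best replies: Small→X; Medium→Y; Large→Y.
Only (Large, Y) has each player best-responding; Nash payoffs (7, 2).
Brio's commitment gain: 5 − 2 = 3.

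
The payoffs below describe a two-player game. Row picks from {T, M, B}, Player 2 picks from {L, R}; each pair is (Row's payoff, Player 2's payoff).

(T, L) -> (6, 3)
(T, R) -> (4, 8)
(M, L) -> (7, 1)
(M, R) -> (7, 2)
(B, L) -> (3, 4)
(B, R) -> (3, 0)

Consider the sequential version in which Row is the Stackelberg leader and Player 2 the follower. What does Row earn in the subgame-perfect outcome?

7

Backward induction with Row moving first.
- T → Player 2 plays R (best of 3, 8); Row gets 4.
- M → Player 2 plays R (best of 1, 2); Row gets 7.
- B → Player 2 plays L (best of 4, 0); Row gets 3.
Row's induced payoffs are 4, 7, 3, so Row commits to M. Subgame-perfect outcome: (M, R) with payoffs (7, 2).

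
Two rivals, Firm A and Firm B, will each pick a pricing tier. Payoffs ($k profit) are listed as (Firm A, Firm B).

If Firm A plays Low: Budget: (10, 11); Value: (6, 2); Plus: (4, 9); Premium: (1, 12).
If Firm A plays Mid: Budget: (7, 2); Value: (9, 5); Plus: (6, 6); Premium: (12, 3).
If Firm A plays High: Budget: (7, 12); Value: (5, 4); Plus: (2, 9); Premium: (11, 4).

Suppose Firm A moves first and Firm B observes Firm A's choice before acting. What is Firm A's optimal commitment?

Solve by backward induction (Firm A leads).
- Low: BR = Premium, leader payoff 1.
- Mid: BR = Plus, leader payoff 6.
- High: BR = Budget, leader payoff 7.
Among 1, 6, 7, the best is 7 at High. Subgame-perfect outcome: (High, Budget) with payoffs (7, 12).

High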